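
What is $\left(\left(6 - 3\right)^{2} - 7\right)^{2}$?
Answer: $4$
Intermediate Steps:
$\left(\left(6 - 3\right)^{2} - 7\right)^{2} = \left(3^{2} - 7\right)^{2} = \left(9 - 7\right)^{2} = 2^{2} = 4$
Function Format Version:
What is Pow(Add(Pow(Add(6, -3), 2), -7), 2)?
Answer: 4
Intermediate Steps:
Pow(Add(Pow(Add(6, -3), 2), -7), 2) = Pow(Add(Pow(3, 2), -7), 2) = Pow(Add(9, -7), 2) = Pow(2, 2) = 4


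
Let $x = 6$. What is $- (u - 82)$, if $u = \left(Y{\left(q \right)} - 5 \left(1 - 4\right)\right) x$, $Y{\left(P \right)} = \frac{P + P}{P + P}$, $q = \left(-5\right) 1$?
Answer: $-14$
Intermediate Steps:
$q = -5$
$Y{\left(P \right)} = 1$ ($Y{\left(P \right)} = \frac{2 P}{2 P} = 2 P \frac{1}{2 P} = 1$)
$u = 96$ ($u = \left(1 - 5 \left(1 - 4\right)\right) 6 = \left(1 - -15\right) 6 = \left(1 + 15\right) 6 = 16 \cdot 6 = 96$)
$- (u - 82) = - (96 - 82) = \left(-1\right) 14 = -14$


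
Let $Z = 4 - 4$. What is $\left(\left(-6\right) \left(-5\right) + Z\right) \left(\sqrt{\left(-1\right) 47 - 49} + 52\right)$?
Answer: $1560 + 120 i \sqrt{6} \approx 1560.0 + 293.94 i$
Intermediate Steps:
$Z = 0$
$\left(\left(-6\right) \left(-5\right) + Z\right) \left(\sqrt{\left(-1\right) 47 - 49} + 52\right) = \left(\left(-6\right) \left(-5\right) + 0\right) \left(\sqrt{\left(-1\right) 47 - 49} + 52\right) = \left(30 + 0\right) \left(\sqrt{-47 - 49} + 52\right) = 30 \left(\sqrt{-96} + 52\right) = 30 \left(4 i \sqrt{6} + 52\right) = 30 \left(52 + 4 i \sqrt{6}\right) = 1560 + 120 i \sqrt{6}$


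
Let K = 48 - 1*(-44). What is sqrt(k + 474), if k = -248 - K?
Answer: sqrt(134) ≈ 11.576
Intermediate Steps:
K = 92 (K = 48 + 44 = 92)
k = -340 (k = -248 - 1*92 = -248 - 92 = -340)
sqrt(k + 474) = sqrt(-340 + 474) = sqrt(134)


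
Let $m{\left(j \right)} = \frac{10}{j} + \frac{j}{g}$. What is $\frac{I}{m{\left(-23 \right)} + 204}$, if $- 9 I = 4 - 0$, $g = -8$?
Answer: $- \frac{736}{341865} \approx -0.0021529$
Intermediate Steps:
$m{\left(j \right)} = \frac{10}{j} - \frac{j}{8}$ ($m{\left(j \right)} = \frac{10}{j} + \frac{j}{-8} = \frac{10}{j} + j \left(- \frac{1}{8}\right) = \frac{10}{j} - \frac{j}{8}$)
$I = - \frac{4}{9}$ ($I = - \frac{4 - 0}{9} = - \frac{4 + 0}{9} = \left(- \frac{1}{9}\right) 4 = - \frac{4}{9} \approx -0.44444$)
$\frac{I}{m{\left(-23 \right)} + 204} = \frac{1}{\left(\frac{10}{-23} - - \frac{23}{8}\right) + 204} \left(- \frac{4}{9}\right) = \frac{1}{\left(10 \left(- \frac{1}{23}\right) + \frac{23}{8}\right) + 204} \left(- \frac{4}{9}\right) = \frac{1}{\left(- \frac{10}{23} + \frac{23}{8}\right) + 204} \left(- \frac{4}{9}\right) = \frac{1}{\frac{449}{184} + 204} \left(- \frac{4}{9}\right) = \frac{1}{\frac{37985}{184}} \left(- \frac{4}{9}\right) = \frac{184}{37985} \left(- \frac{4}{9}\right) = - \frac{736}{341865}$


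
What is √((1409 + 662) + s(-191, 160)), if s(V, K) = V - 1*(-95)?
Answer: 5*√79 ≈ 44.441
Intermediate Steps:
s(V, K) = 95 + V (s(V, K) = V + 95 = 95 + V)
√((1409 + 662) + s(-191, 160)) = √((1409 + 662) + (95 - 191)) = √(2071 - 96) = √1975 = 5*√79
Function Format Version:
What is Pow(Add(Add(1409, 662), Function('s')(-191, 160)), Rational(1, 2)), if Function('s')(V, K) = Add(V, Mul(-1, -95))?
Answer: Mul(5, Pow(79, Rational(1, 2))) ≈ 44.441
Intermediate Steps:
Function('s')(V, K) = Add(95, V) (Function('s')(V, K) = Add(V, 95) = Add(95, V))
Pow(Add(Add(1409, 662), Function('s')(-191, 160)), Rational(1, 2)) = Pow(Add(Add(1409, 662), Add(95, -191)), Rational(1, 2)) = Pow(Add(2071, -96), Rational(1, 2)) = Pow(1975, Rational(1, 2)) = Mul(5, Pow(79, Rational(1, 2)))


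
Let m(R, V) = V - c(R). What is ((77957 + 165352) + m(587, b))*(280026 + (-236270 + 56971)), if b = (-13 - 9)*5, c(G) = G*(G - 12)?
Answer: -9501175002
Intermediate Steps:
c(G) = G*(-12 + G)
b = -110 (b = -22*5 = -110)
m(R, V) = V - R*(-12 + R)
((77957 + 165352) + m(587, b))*(280026 + (-236270 + 56971)) = ((77957 + 165352) + (-110 - 1*587*(-12 + 587)))*(280026 + (-236270 + 56971)) = (243309 + (-110 - 1*587*575))*(280026 - 179299) = (243309 + (-110 - 337525))*100727 = (243309 - 337635)*100727 = -94326*100727 = -9501175002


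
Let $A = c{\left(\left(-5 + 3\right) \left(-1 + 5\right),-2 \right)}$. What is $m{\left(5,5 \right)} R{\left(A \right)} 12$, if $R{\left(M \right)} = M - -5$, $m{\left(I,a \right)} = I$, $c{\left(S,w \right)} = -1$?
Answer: $240$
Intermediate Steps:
$A = -1$
$R{\left(M \right)} = 5 + M$ ($R{\left(M \right)} = M + 5 = 5 + M$)
$m{\left(5,5 \right)} R{\left(A \right)} 12 = 5 \left(5 - 1\right) 12 = 5 \cdot 4 \cdot 12 = 20 \cdot 12 = 240$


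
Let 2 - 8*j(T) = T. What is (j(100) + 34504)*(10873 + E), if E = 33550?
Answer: 6128908041/4 ≈ 1.5322e+9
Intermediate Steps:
j(T) = 1/4 - T/8
(j(100) + 34504)*(10873 + E) = ((1/4 - 1/8*100) + 34504)*(10873 + 33550) = ((1/4 - 25/2) + 34504)*44423 = (-49/4 + 34504)*44423 = (137967/4)*44423 = 6128908041/4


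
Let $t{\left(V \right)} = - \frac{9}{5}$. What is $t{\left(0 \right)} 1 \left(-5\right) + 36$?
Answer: $45$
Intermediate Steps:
$t{\left(V \right)} = - \frac{9}{5}$ ($t{\left(V \right)} = \left(-9\right) \frac{1}{5} = - \frac{9}{5}$)
$t{\left(0 \right)} 1 \left(-5\right) + 36 = - \frac{9 \cdot 1 \left(-5\right)}{5} + 36 = \left(- \frac{9}{5}\right) \left(-5\right) + 36 = 9 + 36 = 45$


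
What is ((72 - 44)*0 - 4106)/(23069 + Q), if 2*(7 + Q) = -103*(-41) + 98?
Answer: -8212/50445 ≈ -0.16279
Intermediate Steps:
Q = 4307/2 (Q = -7 + (-103*(-41) + 98)/2 = -7 + (4223 + 98)/2 = -7 + (1/2)*4321 = -7 + 4321/2 = 4307/2 ≈ 2153.5)
((72 - 44)*0 - 4106)/(23069 + Q) = ((72 - 44)*0 - 4106)/(23069 + 4307/2) = (28*0 - 4106)/(50445/2) = (0 - 4106)*(2/50445) = -4106*2/50445 = -8212/50445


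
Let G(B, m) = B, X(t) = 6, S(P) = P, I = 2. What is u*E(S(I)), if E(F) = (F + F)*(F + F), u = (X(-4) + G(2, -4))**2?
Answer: 1024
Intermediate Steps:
u = 64 (u = (6 + 2)**2 = 8**2 = 64)
E(F) = 4*F**2 (E(F) = (2*F)*(2*F) = 4*F**2)
u*E(S(I)) = 64*(4*2**2) = 64*(4*4) = 64*16 = 1024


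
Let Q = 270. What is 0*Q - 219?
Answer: -219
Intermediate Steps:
0*Q - 219 = 0*270 - 219 = 0 - 219 = -219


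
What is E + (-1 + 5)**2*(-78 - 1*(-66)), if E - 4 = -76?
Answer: -264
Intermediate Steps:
E = -72 (E = 4 - 76 = -72)
E + (-1 + 5)**2*(-78 - 1*(-66)) = -72 + (-1 + 5)**2*(-78 - 1*(-66)) = -72 + 4**2*(-78 + 66) = -72 + 16*(-12) = -72 - 192 = -264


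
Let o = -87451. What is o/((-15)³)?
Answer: 87451/3375 ≈ 25.911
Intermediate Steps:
o/((-15)³) = -87451/((-15)³) = -87451/(-3375) = -87451*(-1/3375) = 87451/3375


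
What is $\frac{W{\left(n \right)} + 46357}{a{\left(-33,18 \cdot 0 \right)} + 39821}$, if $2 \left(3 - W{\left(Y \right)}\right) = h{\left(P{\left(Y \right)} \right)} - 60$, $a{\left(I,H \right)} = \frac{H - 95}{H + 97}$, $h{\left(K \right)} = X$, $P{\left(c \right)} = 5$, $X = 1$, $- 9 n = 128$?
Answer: $\frac{8999563}{7725084} \approx 1.165$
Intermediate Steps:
$n = - \frac{128}{9}$ ($n = \left(- \frac{1}{9}\right) 128 = - \frac{128}{9} \approx -14.222$)
$h{\left(K \right)} = 1$
$a{\left(I,H \right)} = \frac{-95 + H}{97 + H}$
$W{\left(Y \right)} = \frac{65}{2}$ ($W{\left(Y \right)} = 3 - \frac{1 - 60}{2} = 3 - - \frac{59}{2} = 3 + \frac{59}{2} = \frac{65}{2}$)
$\frac{W{\left(n \right)} + 46357}{a{\left(-33,18 \cdot 0 \right)} + 39821} = \frac{\frac{65}{2} + 46357}{\frac{-95 + 18 \cdot 0}{97 + 18 \cdot 0} + 39821} = \frac{92779}{2 \left(\frac{-95 + 0}{97 + 0} + 39821\right)} = \frac{92779}{2 \left(\frac{1}{97} \left(-95\right) + 39821\right)} = \frac{92779}{2 \left(- \frac{95}{97} + 39821\right)} = \frac{92779}{2 \cdot \frac{3862542}{97}} = \frac{92779}{2} \cdot \frac{97}{3862542} = \frac{8999563}{7725084}$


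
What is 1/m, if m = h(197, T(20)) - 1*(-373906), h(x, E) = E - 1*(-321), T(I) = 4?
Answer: 1/374231 ≈ 2.6721e-6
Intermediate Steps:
h(x, E) = 321 + E (h(x, E) = E + 321 = 321 + E)
m = 374231 (m = (321 + 4) - 1*(-373906) = 325 + 373906 = 374231)
1/m = 1/374231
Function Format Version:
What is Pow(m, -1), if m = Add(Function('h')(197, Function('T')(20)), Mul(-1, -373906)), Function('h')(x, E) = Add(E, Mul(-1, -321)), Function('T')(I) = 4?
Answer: Rational(1, 374231) ≈ 2.6721e-6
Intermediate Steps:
Function('h')(x, E) = Add(321, E) (Function('h')(x, E) = Add(E, 321) = Add(321, E))
m = 374231 (m = Add(Add(321, 4), Mul(-1, -373906)) = Add(325, 373906) = 374231)
Pow(m, -1) = Pow(374231, -1) = Rational(1, 374231)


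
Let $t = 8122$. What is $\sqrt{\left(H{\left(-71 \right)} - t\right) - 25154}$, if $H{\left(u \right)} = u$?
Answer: $i \sqrt{33347} \approx 182.61 i$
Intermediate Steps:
$\sqrt{\left(H{\left(-71 \right)} - t\right) - 25154} = \sqrt{\left(-71 - 8122\right) - 25154} = \sqrt{-8193 - 25154} = \sqrt{-33347} = i \sqrt{33347}$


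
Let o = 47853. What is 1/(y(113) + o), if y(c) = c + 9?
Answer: 1/47975 ≈ 2.0844e-5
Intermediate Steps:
y(c) = 9 + c
1/(y(113) + o) = 1/((9 + 113) + 47853) = 1/(122 + 47853) = 1/47975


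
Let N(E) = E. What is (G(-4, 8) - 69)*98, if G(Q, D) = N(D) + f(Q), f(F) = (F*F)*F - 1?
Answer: -12348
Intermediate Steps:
f(F) = -1 + F³ (f(F) = F²*F - 1 = F³ - 1 = -1 + F³)
G(Q, D) = -1 + D + Q³ (G(Q, D) = D + (-1 + Q³) = -1 + D + Q³)
(G(-4, 8) - 69)*98 = ((-1 + 8 + (-4)³) - 69)*98 = ((-1 + 8 - 64) - 69)*98 = (-57 - 69)*98 = -126*98 = -12348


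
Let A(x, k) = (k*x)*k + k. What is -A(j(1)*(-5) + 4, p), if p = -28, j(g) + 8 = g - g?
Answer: -34468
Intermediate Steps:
j(g) = -8 (j(g) = -8 + (g - g) = -8 + 0 = -8)
A(x, k) = k + x*k**2 (A(x, k) = x*k**2 + k = k + x*k**2)
-A(j(1)*(-5) + 4, p) = -(-28)*(1 - 28*(-8*(-5) + 4)) = -(-28)*(1 - 28*(40 + 4)) = -(-28)*(1 - 28*44) = -(-28)*(1 - 1232) = -(-28)*(-1231) = -1*34468 = -34468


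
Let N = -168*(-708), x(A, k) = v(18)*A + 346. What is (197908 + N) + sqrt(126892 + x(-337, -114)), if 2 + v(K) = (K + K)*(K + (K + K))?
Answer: 316852 + 4*I*sqrt(32951) ≈ 3.1685e+5 + 726.1*I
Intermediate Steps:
v(K) = -2 + 6*K**2 (v(K) = -2 + (K + K)*(K + (K + K)) = -2 + (2*K)*(K + 2*K) = -2 + (2*K)*(3*K) = -2 + 6*K**2)
x(A, k) = 346 + 1942*A (x(A, k) = (-2 + 6*18**2)*A + 346 = (-2 + 6*324)*A + 346 = (-2 + 1944)*A + 346 = 1942*A + 346 = 346 + 1942*A)
N = 118944
(197908 + N) + sqrt(126892 + x(-337, -114)) = (197908 + 118944) + sqrt(126892 + (346 + 1942*(-337))) = 316852 + sqrt(126892 + (346 - 654454)) = 316852 + sqrt(126892 - 654108) = 316852 + sqrt(-527216) = 316852 + 4*I*sqrt(32951)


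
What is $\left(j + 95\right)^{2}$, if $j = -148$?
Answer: $2809$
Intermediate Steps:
$\left(j + 95\right)^{2} = \left(-148 + 95\right)^{2} = \left(-53\right)^{2} = 2809$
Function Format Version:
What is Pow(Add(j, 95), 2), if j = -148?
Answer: 2809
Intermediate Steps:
Pow(Add(j, 95), 2) = Pow(Add(-148, 95), 2) = Pow(-53, 2) = 2809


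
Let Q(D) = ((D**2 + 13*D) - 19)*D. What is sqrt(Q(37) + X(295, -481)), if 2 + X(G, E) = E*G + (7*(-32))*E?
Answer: sqrt(33594) ≈ 183.29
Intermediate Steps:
Q(D) = D*(-19 + D**2 + 13*D) (Q(D) = (-19 + D**2 + 13*D)*D = D*(-19 + D**2 + 13*D))
X(G, E) = -2 - 224*E + E*G (X(G, E) = -2 + (E*G + (7*(-32))*E) = -2 + (E*G - 224*E) = -2 + (-224*E + E*G) = -2 - 224*E + E*G)
sqrt(Q(37) + X(295, -481)) = sqrt(37*(-19 + 37**2 + 13*37) + (-2 - 224*(-481) - 481*295)) = sqrt(37*(-19 + 1369 + 481) + (-2 + 107744 - 141895)) = sqrt(37*1831 - 34153) = sqrt(67747 - 34153) = sqrt(33594)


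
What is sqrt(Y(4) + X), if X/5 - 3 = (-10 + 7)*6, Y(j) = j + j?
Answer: I*sqrt(67) ≈ 8.1853*I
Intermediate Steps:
Y(j) = 2*j
X = -75 (X = 15 + 5*((-10 + 7)*6) = 15 + 5*(-3*6) = 15 + 5*(-18) = 15 - 90 = -75)
sqrt(Y(4) + X) = sqrt(2*4 - 75) = sqrt(8 - 75) = sqrt(-67) = I*sqrt(67)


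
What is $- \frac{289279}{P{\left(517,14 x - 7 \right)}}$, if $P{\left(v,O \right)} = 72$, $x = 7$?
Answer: $- \frac{289279}{72} \approx -4017.8$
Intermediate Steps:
$- \frac{289279}{P{\left(517,14 x - 7 \right)}} = - \frac{289279}{72}$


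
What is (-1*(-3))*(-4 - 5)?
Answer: -27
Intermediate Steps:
(-1*(-3))*(-4 - 5) = 3*(-9) = -27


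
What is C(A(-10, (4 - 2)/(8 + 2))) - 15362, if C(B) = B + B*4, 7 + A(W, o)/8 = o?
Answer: -15634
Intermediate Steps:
A(W, o) = -56 + 8*o
C(B) = 5*B (C(B) = B + 4*B = 5*B)
C(A(-10, (4 - 2)/(8 + 2))) - 15362 = 5*(-56 + 8*((4 - 2)/(8 + 2))) - 15362 = 5*(-56 + 8*(2/10)) - 15362 = 5*(-56 + 8*(2*(⅒))) - 15362 = 5*(-56 + 8*(⅕)) - 15362 = 5*(-56 + 8/5) - 15362 = 5*(-272/5) - 15362 = -272 - 15362 = -15634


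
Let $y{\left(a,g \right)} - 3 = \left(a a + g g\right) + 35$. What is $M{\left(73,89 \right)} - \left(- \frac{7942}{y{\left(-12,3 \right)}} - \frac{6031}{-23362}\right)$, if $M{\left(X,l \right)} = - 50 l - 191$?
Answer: $- \frac{20524411939}{4462142} \approx -4599.7$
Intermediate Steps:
$y{\left(a,g \right)} = 38 + a^{2} + g^{2}$ ($y{\left(a,g \right)} = 3 + \left(\left(a a + g g\right) + 35\right) = 3 + \left(\left(a^{2} + g^{2}\right) + 35\right) = 3 + \left(35 + a^{2} + g^{2}\right) = 38 + a^{2} + g^{2}$)
$M{\left(X,l \right)} = -191 - 50 l$
$M{\left(73,89 \right)} - \left(- \frac{7942}{y{\left(-12,3 \right)}} - \frac{6031}{-23362}\right) = \left(-191 - 4450\right) - \left(- \frac{7942}{38 + \left(-12\right)^{2} + 3^{2}} - \frac{6031}{-23362}\right) = \left(-191 - 4450\right) - \left(- \frac{7942}{38 + 144 + 9} - - \frac{6031}{23362}\right) = -4641 - \left(- \frac{7942}{191} + \frac{6031}{23362}\right) = -4641 - - \frac{184389083}{4462142} = -4641 + \frac{184389083}{4462142} = - \frac{20524411939}{4462142}$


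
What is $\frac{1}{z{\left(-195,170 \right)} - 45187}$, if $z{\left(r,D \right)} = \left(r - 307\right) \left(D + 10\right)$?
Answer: $- \frac{1}{135547} \approx -7.3775 \cdot 10^{-6}$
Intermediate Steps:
$z{\left(r,D \right)} = \left(-307 + r\right) \left(10 + D\right)$
$\frac{1}{z{\left(-195,170 \right)} - 45187} = \frac{1}{\left(-3070 - 52190 + 10 \left(-195\right) + 170 \left(-195\right)\right) - 45187} = \frac{1}{\left(-3070 - 52190 - 1950 - 33150\right) - 45187} = \frac{1}{-90360 - 45187} = \frac{1}{-135547} = - \frac{1}{135547}$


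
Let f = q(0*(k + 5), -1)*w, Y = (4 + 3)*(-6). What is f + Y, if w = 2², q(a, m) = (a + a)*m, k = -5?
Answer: -42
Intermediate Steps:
q(a, m) = 2*a*m (q(a, m) = (2*a)*m = 2*a*m)
w = 4
Y = -42 (Y = 7*(-6) = -42)
f = 0 (f = (2*(0*(-5 + 5))*(-1))*4 = (2*(0*0)*(-1))*4 = (2*0*(-1))*4 = 0*4 = 0)
f + Y = 0 - 42 = -42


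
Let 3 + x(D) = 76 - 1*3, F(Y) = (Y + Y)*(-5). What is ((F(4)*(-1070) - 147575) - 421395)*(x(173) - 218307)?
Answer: 114829762290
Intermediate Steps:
F(Y) = -10*Y (F(Y) = (2*Y)*(-5) = -10*Y)
x(D) = 70 (x(D) = -3 + (76 - 1*3) = -3 + (76 - 3) = -3 + 73 = 70)
((F(4)*(-1070) - 147575) - 421395)*(x(173) - 218307) = ((-10*4*(-1070) - 147575) - 421395)*(70 - 218307) = ((-40*(-1070) - 147575) - 421395)*(-218237) = ((42800 - 147575) - 421395)*(-218237) = (-104775 - 421395)*(-218237) = -526170*(-218237) = 114829762290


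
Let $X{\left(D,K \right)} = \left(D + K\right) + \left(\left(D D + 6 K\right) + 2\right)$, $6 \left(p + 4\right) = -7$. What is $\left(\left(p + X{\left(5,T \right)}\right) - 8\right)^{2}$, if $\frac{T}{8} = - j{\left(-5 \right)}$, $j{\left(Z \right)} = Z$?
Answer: $\frac{3214849}{36} \approx 89301.0$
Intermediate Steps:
$p = - \frac{31}{6}$ ($p = -4 + \frac{1}{6} \left(-7\right) = -4 - \frac{7}{6} = - \frac{31}{6} \approx -5.1667$)
$T = 40$ ($T = 8 \left(\left(-1\right) \left(-5\right)\right) = 8 \cdot 5 = 40$)
$X{\left(D,K \right)} = 2 + D + D^{2} + 7 K$ ($X{\left(D,K \right)} = \left(D + K\right) + \left(\left(D^{2} + 6 K\right) + 2\right) = \left(D + K\right) + \left(2 + D^{2} + 6 K\right) = 2 + D + D^{2} + 7 K$)
$\left(\left(p + X{\left(5,T \right)}\right) - 8\right)^{2} = \left(\left(- \frac{31}{6} + \left(2 + 5 + 5^{2} + 7 \cdot 40\right)\right) - 8\right)^{2} = \left(\left(- \frac{31}{6} + \left(2 + 5 + 25 + 280\right)\right) - 8\right)^{2} = \left(\left(- \frac{31}{6} + 312\right) - 8\right)^{2} = \left(\frac{1841}{6} - 8\right)^{2} = \left(\frac{1793}{6}\right)^{2} = \frac{3214849}{36}$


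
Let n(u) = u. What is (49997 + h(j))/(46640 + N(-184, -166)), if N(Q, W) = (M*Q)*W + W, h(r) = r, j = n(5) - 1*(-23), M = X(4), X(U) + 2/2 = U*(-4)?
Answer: -50025/472774 ≈ -0.10581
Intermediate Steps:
X(U) = -1 - 4*U (X(U) = -1 + U*(-4) = -1 - 4*U)
M = -17 (M = -1 - 4*4 = -1 - 16 = -17)
j = 28 (j = 5 - 1*(-23) = 5 + 23 = 28)
N(Q, W) = W - 17*Q*W (N(Q, W) = (-17*Q)*W + W = -17*Q*W + W = W - 17*Q*W)
(49997 + h(j))/(46640 + N(-184, -166)) = (49997 + 28)/(46640 - 166*(1 - 17*(-184))) = 50025/(46640 - 166*(1 + 3128)) = 50025/(46640 - 166*3129) = 50025/(46640 - 519414) = 50025/(-472774) = 50025*(-1/472774) = -50025/472774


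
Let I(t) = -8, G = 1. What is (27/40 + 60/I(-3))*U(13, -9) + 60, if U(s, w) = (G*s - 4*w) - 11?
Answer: -3987/20 ≈ -199.35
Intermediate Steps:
U(s, w) = -11 + s - 4*w (U(s, w) = (1*s - 4*w) - 11 = (s - 4*w) - 11 = -11 + s - 4*w)
(27/40 + 60/I(-3))*U(13, -9) + 60 = (27/40 + 60/(-8))*(-11 + 13 - 4*(-9)) + 60 = (27*(1/40) + 60*(-⅛))*(-11 + 13 + 36) + 60 = (27/40 - 15/2)*38 + 60 = -273/40*38 + 60 = -5187/20 + 60 = -3987/20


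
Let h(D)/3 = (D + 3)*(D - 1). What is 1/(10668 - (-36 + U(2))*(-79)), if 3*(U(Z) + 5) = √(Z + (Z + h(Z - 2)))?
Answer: 66861/496741574 - 237*I*√5/496741574 ≈ 0.0001346 - 1.0668e-6*I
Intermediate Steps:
h(D) = 3*(-1 + D)*(3 + D) (h(D) = 3*((D + 3)*(D - 1)) = 3*((3 + D)*(-1 + D)) = 3*((-1 + D)*(3 + D)) = 3*(-1 + D)*(3 + D))
U(Z) = -5 + √(-21 + 3*(-2 + Z)² + 8*Z)/3 (U(Z) = -5 + √(Z + (Z + (-9 + 3*(Z - 2)² + 6*(Z - 2))))/3 = -5 + √(Z + (Z + (-9 + 3*(-2 + Z)² + 6*(-2 + Z))))/3 = -5 + √(Z + (Z + (-9 + 3*(-2 + Z)² + (-12 + 6*Z))))/3 = -5 + √(Z + (Z + (-21 + 3*(-2 + Z)² + 6*Z)))/3 = -5 + √(Z + (-21 + 3*(-2 + Z)² + 7*Z))/3 = -5 + √(-21 + 3*(-2 + Z)² + 8*Z)/3)
1/(10668 - (-36 + U(2))*(-79)) = 1/(10668 - (-36 + (-5 + √(-9 - 4*2 + 3*2²)/3))*(-79)) = 1/(10668 - (-36 + (-5 + √(-9 - 8 + 3*4)/3))*(-79)) = 1/(10668 - (-36 + (-5 + √(-9 - 8 + 12)/3))*(-79)) = 1/(10668 - (-36 + (-5 + √(-5)/3))*(-79)) = 1/(10668 - (-36 + (-5 + (I*√5)/3))*(-79)) = 1/(10668 - (-36 + (-5 + I*√5/3))*(-79)) = 1/(10668 - (-41 + I*√5/3)*(-79)) = 1/(10668 - (3239 - 79*I*√5/3)) = 1/(10668 + (-3239 + 79*I*√5/3)) = 1/(7429 + 79*I*√5/3)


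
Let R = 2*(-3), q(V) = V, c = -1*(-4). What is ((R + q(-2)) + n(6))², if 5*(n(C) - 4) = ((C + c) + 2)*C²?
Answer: 169744/25 ≈ 6789.8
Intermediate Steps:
c = 4
R = -6
n(C) = 4 + C²*(6 + C)/5 (n(C) = 4 + (((C + 4) + 2)*C²)/5 = 4 + (((4 + C) + 2)*C²)/5 = 4 + ((6 + C)*C²)/5 = 4 + (C²*(6 + C))/5 = 4 + C²*(6 + C)/5)
((R + q(-2)) + n(6))² = ((-6 - 2) + (4 + (⅕)*6³ + (6/5)*6²))² = (-8 + (4 + (⅕)*216 + (6/5)*36))² = (-8 + (4 + 216/5 + 216/5))² = (-8 + 452/5)² = (412/5)² = 169744/25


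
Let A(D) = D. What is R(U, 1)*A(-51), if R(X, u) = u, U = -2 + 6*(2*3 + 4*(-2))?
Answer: -51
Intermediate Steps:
U = -14 (U = -2 + 6*(6 - 8) = -2 + 6*(-2) = -2 - 12 = -14)
R(U, 1)*A(-51) = 1*(-51) = -51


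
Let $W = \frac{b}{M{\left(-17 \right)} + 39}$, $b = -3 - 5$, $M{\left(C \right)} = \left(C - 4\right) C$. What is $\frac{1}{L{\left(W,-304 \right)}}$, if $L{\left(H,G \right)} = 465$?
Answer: $\frac{1}{465} \approx 0.0021505$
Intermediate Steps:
$M{\left(C \right)} = C \left(-4 + C\right)$ ($M{\left(C \right)} = \left(-4 + C\right) C = C \left(-4 + C\right)$)
$b = -8$ ($b = -3 - 5 = -8$)
$W = - \frac{2}{99}$ ($W = \frac{1}{- 17 \left(-4 - 17\right) + 39} \left(-8\right) = \frac{1}{\left(-17\right) \left(-21\right) + 39} \left(-8\right) = \frac{1}{357 + 39} \left(-8\right) = \frac{1}{396} \left(-8\right) = - \frac{2}{99} \approx -0.020202$)
$\frac{1}{L{\left(W,-304 \right)}} = \frac{1}{465}$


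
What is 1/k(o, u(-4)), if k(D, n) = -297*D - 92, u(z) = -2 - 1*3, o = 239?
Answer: -1/71075 ≈ -1.4070e-5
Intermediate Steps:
u(z) = -5 (u(z) = -2 - 3 = -5)
k(D, n) = -92 - 297*D
1/k(o, u(-4)) = 1/(-92 - 297*239) = 1/(-92 - 70983) = 1/(-71075) = -1/71075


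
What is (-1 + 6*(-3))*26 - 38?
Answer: -532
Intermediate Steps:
(-1 + 6*(-3))*26 - 38 = (-1 - 18)*26 - 38 = -19*26 - 38 = -494 - 38 = -532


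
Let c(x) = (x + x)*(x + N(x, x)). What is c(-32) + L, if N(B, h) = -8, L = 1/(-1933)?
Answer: 4948479/1933 ≈ 2560.0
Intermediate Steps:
L = -1/1933 ≈ -0.00051733
c(x) = 2*x*(-8 + x) (c(x) = (x + x)*(x - 8) = (2*x)*(-8 + x) = 2*x*(-8 + x))
c(-32) + L = 2*(-32)*(-8 - 32) - 1/1933 = 2*(-32)*(-40) - 1/1933 = 2560 - 1/1933 = 4948479/1933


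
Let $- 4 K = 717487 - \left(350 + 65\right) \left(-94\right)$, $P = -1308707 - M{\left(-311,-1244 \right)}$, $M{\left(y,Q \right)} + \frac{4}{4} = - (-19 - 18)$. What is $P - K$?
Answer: $- \frac{4478475}{4} \approx -1.1196 \cdot 10^{6}$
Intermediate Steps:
$M{\left(y,Q \right)} = 36$ ($M{\left(y,Q \right)} = -1 - \left(-19 - 18\right) = -1 - -37 = -1 + 37 = 36$)
$P = -1308743$ ($P = -1308707 - 36 = -1308743$)
$K = - \frac{756497}{4}$ ($K = - \frac{717487 - \left(350 + 65\right) \left(-94\right)}{4} = - \frac{717487 - 415 \left(-94\right)}{4} = - \frac{717487 - -39010}{4} = - \frac{717487 + 39010}{4} = \left(- \frac{1}{4}\right) 756497 = - \frac{756497}{4} \approx -1.8912 \cdot 10^{5}$)
$P - K = -1308743 - - \frac{756497}{4} = -1308743 + \frac{756497}{4} = - \frac{4478475}{4}$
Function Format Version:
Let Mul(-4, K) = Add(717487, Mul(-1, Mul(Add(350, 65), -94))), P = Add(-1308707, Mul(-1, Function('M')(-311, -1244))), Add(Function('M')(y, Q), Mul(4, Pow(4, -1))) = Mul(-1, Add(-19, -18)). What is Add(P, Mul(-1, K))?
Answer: Rational(-4478475, 4) ≈ -1.1196e+6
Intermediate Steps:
Function('M')(y, Q) = 36 (Function('M')(y, Q) = Add(-1, Mul(-1, Add(-19, -18))) = Add(-1, Mul(-1, -37)) = Add(-1, 37) = 36)
P = -1308743 (P = Add(-1308707, Mul(-1, 36)) = Add(-1308707, -36) = -1308743)
K = Rational(-756497, 4) (K = Mul(Rational(-1, 4), Add(717487, Mul(-1, Mul(Add(350, 65), -94)))) = Mul(Rational(-1, 4), Add(717487, Mul(-1, Mul(415, -94)))) = Mul(Rational(-1, 4), Add(717487, Mul(-1, -39010))) = Mul(Rational(-1, 4), Add(717487, 39010)) = Mul(Rational(-1, 4), 756497) = Rational(-756497, 4) ≈ -1.8912e+5)
Add(P, Mul(-1, K)) = Add(-1308743, Mul(-1, Rational(-756497, 4))) = Add(-1308743, Rational(756497, 4)) = Rational(-4478475, 4)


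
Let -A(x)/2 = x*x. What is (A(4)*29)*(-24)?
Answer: 22272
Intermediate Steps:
A(x) = -2*x² (A(x) = -2*x*x = -2*x²)
(A(4)*29)*(-24) = (-2*4²*29)*(-24) = (-2*16*29)*(-24) = -32*29*(-24) = -928*(-24) = 22272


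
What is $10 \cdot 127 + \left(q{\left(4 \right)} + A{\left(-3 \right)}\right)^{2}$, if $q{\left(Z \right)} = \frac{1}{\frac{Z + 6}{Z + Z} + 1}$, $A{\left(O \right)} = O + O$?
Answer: $\frac{105370}{81} \approx 1300.9$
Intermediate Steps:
$A{\left(O \right)} = 2 O$
$q{\left(Z \right)} = \frac{1}{1 + \frac{6 + Z}{2 Z}}$ ($q{\left(Z \right)} = \frac{1}{\frac{6 + Z}{2 Z} + 1} = \frac{1}{1 + \frac{6 + Z}{2 Z}}$)
$10 \cdot 127 + \left(q{\left(4 \right)} + A{\left(-3 \right)}\right)^{2} = 10 \cdot 127 + \left(\frac{2}{3} \cdot 4 \frac{1}{2 + 4} + 2 \left(-3\right)\right)^{2} = 1270 + \left(\frac{2}{3} \cdot 4 \cdot \frac{1}{6} - 6\right)^{2} = 1270 + \left(\frac{4}{9} - 6\right)^{2} = 1270 + \left(- \frac{50}{9}\right)^{2} = 1270 + \frac{2500}{81} = \frac{105370}{81}$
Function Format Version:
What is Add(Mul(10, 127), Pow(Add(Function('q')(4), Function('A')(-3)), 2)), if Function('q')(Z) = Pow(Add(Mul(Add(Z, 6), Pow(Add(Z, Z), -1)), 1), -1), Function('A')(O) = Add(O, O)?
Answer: Rational(105370, 81) ≈ 1300.9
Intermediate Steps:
Function('A')(O) = Mul(2, O)
Function('q')(Z) = Pow(Add(1, Mul(Rational(1, 2), Pow(Z, -1), Add(6, Z))), -1) (Function('q')(Z) = Pow(Add(Mul(Add(6, Z), Pow(Mul(2, Z), -1)), 1), -1) = Pow(Add(Mul(Add(6, Z), Mul(Rational(1, 2), Pow(Z, -1))), 1), -1) = Pow(Add(Mul(Rational(1, 2), Pow(Z, -1), Add(6, Z)), 1), -1) = Pow(Add(1, Mul(Rational(1, 2), Pow(Z, -1), Add(6, Z))), -1))
Add(Mul(10, 127), Pow(Add(Function('q')(4), Function('A')(-3)), 2)) = Add(Mul(10, 127), Pow(Add(Mul(Rational(2, 3), 4, Pow(Add(2, 4), -1)), Mul(2, -3)), 2)) = Add(1270, Pow(Add(Mul(Rational(2, 3), 4, Pow(6, -1)), -6), 2)) = Add(1270, Pow(Add(Mul(Rational(2, 3), 4, Rational(1, 6)), -6), 2)) = Add(1270, Pow(Add(Rational(4, 9), -6), 2)) = Add(1270, Pow(Rational(-50, 9), 2)) = Add(1270, Rational(2500, 81)) = Rational(105370, 81)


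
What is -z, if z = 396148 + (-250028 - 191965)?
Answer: 45845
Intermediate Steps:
z = -45845 (z = 396148 - 441993 = -45845)
-z = -1*(-45845) = 45845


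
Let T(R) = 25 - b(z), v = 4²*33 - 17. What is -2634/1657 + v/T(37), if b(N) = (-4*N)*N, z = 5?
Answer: 517477/207125 ≈ 2.4984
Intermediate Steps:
b(N) = -4*N²
v = 511 (v = 16*33 - 17 = 528 - 17 = 511)
T(R) = 125 (T(R) = 25 - (-4)*5² = 25 - (-4)*25 = 25 - 1*(-100) = 25 + 100 = 125)
-2634/1657 + v/T(37) = -2634/1657 + 511/125 = 517477/207125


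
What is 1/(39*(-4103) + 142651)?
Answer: -1/17366 ≈ -5.7584e-5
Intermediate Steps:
1/(39*(-4103) + 142651) = 1/(-160017 + 142651) = 1/(-17366) = -1/17366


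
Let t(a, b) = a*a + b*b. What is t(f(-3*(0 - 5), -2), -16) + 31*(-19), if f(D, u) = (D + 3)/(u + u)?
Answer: -1251/4 ≈ -312.75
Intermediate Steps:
f(D, u) = (3 + D)/(2*u) (f(D, u) = (3 + D)/((2*u)) = (3 + D)*(1/(2*u)) = (3 + D)/(2*u))
t(a, b) = a**2 + b**2
t(f(-3*(0 - 5), -2), -16) + 31*(-19) = (((1/2)*(3 - 3*(0 - 5))/(-2))**2 + (-16)**2) + 31*(-19) = (((1/2)*(-1/2)*(3 - 3*(-5)))**2 + 256) - 589 = (((1/2)*(-1/2)*(3 + 15))**2 + 256) - 589 = (((1/2)*(-1/2)*18)**2 + 256) - 589 = ((-9/2)**2 + 256) - 589 = (81/4 + 256) - 589 = 1105/4 - 589 = -1251/4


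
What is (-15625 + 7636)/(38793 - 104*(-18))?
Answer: -2663/13555 ≈ -0.19646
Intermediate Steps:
(-15625 + 7636)/(38793 - 104*(-18)) = -7989/(38793 + 1872) = -7989/40665 = -7989*1/40665 = -2663/13555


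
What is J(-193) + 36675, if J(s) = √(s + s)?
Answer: 36675 + I*√386 ≈ 36675.0 + 19.647*I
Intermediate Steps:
J(s) = √2*√s (J(s) = √(2*s) = √2*√s)
J(-193) + 36675 = √2*√(-193) + 36675 = √2*(I*√193) + 36675 = I*√386 + 36675 = 36675 + I*√386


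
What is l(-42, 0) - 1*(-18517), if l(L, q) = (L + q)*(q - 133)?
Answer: 24103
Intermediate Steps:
l(L, q) = (-133 + q)*(L + q) (l(L, q) = (L + q)*(-133 + q) = (-133 + q)*(L + q))
l(-42, 0) - 1*(-18517) = (0² - 133*(-42) - 133*0 - 42*0) - 1*(-18517) = (0 + 5586 + 0 + 0) + 18517 = 5586 + 18517 = 24103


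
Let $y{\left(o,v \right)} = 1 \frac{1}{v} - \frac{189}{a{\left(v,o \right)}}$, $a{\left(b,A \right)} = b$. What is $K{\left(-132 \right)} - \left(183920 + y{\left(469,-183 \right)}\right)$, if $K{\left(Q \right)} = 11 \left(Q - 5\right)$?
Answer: $- \frac{33933329}{183} \approx -1.8543 \cdot 10^{5}$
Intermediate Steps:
$K{\left(Q \right)} = -55 + 11 Q$ ($K{\left(Q \right)} = 11 \left(-5 + Q\right) = -55 + 11 Q$)
$y{\left(o,v \right)} = - \frac{188}{v}$ ($y{\left(o,v \right)} = 1 \frac{1}{v} - \frac{189}{v} = \frac{1}{v} - \frac{189}{v} = - \frac{188}{v}$)
$K{\left(-132 \right)} - \left(183920 + y{\left(469,-183 \right)}\right) = \left(-55 + 11 \left(-132\right)\right) - \left(183920 - \frac{188}{-183}\right) = \left(-55 - 1452\right) - \left(183920 - - \frac{188}{183}\right) = -1507 - \left(183920 + \frac{188}{183}\right) = -1507 - \frac{33657548}{183} = - \frac{33933329}{183}$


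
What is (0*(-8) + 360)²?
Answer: 129600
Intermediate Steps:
(0*(-8) + 360)² = (0 + 360)² = 360² = 129600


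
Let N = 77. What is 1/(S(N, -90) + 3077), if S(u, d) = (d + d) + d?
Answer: 1/2807 ≈ 0.00035625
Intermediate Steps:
S(u, d) = 3*d (S(u, d) = 2*d + d = 3*d)
1/(S(N, -90) + 3077) = 1/(3*(-90) + 3077) = 1/(-270 + 3077) = 1/2807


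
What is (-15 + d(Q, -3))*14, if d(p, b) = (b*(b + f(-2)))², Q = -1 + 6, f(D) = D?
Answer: 2940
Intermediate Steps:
Q = 5
d(p, b) = b²*(-2 + b)² (d(p, b) = (b*(b - 2))² = (b*(-2 + b))² = b²*(-2 + b)²)
(-15 + d(Q, -3))*14 = (-15 + (-3)²*(-2 - 3)²)*14 = (-15 + 9*(-5)²)*14 = (-15 + 9*25)*14 = (-15 + 225)*14 = 210*14 = 2940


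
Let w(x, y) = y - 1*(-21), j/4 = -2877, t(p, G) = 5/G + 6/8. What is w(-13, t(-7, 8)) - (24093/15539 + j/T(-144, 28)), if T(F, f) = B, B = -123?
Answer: -9042015/124312 ≈ -72.736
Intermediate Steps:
T(F, f) = -123
t(p, G) = ¾ + 5/G (t(p, G) = 5/G + 6*(⅛) = 5/G + ¾ = ¾ + 5/G)
j = -11508 (j = 4*(-2877) = -11508)
w(x, y) = 21 + y (w(x, y) = y + 21 = 21 + y)
w(-13, t(-7, 8)) - (24093/15539 + j/T(-144, 28)) = (21 + (¾ + 5/8)) - (24093/15539 - 11508/(-123)) = (21 + (¾ + 5*(⅛))) - (24093*(1/15539) - 11508*(-1/123)) = (21 + (¾ + 5/8)) - (24093/15539 + 3836/41) = (21 + 11/8) - 1*1477937/15539 = 179/8 - 1477937/15539 = -9042015/124312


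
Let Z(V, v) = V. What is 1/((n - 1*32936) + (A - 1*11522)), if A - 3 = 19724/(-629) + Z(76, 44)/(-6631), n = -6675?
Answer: -219521/11230994922 ≈ -1.9546e-5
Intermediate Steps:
A = -6227629/219521 (A = 3 + (19724/(-629) + 76/(-6631)) = 3 + (19724*(-1/629) + 76*(-1/6631)) = 3 + (-19724/629 - 4/349) = 3 - 6886192/219521 = -6227629/219521 ≈ -28.369)
1/((n - 1*32936) + (A - 1*11522)) = 1/((-6675 - 1*32936) + (-6227629/219521 - 1*11522)) = 1/((-6675 - 32936) + (-6227629/219521 - 11522)) = 1/(-39611 - 2535548591/219521) = 1/(-11230994922/219521) = -219521/11230994922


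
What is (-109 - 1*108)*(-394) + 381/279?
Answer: 7951441/93 ≈ 85499.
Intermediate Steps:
(-109 - 1*108)*(-394) + 381/279 = (-109 - 108)*(-394) + 381*(1/279) = -217*(-394) + 127/93 = 85498 + 127/93 = 7951441/93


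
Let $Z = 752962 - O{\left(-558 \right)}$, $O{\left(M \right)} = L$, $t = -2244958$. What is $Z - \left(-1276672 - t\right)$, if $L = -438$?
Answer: $-214886$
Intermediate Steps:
$O{\left(M \right)} = -438$
$Z = 753400$ ($Z = 752962 - -438 = 752962 + 438 = 753400$)
$Z - \left(-1276672 - t\right) = 753400 - \left(-1276672 - -2244958\right) = 753400 - \left(-1276672 + 2244958\right) = 753400 - 968286 = -214886$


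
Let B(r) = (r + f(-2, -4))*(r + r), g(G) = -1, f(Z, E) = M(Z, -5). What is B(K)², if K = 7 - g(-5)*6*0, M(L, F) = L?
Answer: 4900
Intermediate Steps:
f(Z, E) = Z
K = 7 (K = 7 - (-1*6)*0 = 7 - (-6)*0 = 7 - 1*0 = 7 + 0 = 7)
B(r) = 2*r*(-2 + r) (B(r) = (r - 2)*(r + r) = (-2 + r)*(2*r) = 2*r*(-2 + r))
B(K)² = (2*7*(-2 + 7))² = (2*7*5)² = 70² = 4900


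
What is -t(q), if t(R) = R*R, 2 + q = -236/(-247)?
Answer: -66564/61009 ≈ -1.0911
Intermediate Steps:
q = -258/247 (q = -2 - 236/(-247) = -2 - 236*(-1/247) = -2 + 236/247 = -258/247 ≈ -1.0445)
t(R) = R**2
-t(q) = -(-258/247)**2 = -1*66564/61009 = -66564/61009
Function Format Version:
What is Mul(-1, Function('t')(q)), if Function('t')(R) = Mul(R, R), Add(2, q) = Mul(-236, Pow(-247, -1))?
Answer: Rational(-66564, 61009) ≈ -1.0911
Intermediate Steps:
q = Rational(-258, 247) (q = Add(-2, Mul(-236, Pow(-247, -1))) = Add(-2, Mul(-236, Rational(-1, 247))) = Add(-2, Rational(236, 247)) = Rational(-258, 247) ≈ -1.0445)
Function('t')(R) = Pow(R, 2)
Mul(-1, Function('t')(q)) = Mul(-1, Pow(Rational(-258, 247), 2)) = Mul(-1, Rational(66564, 61009)) = Rational(-66564, 61009)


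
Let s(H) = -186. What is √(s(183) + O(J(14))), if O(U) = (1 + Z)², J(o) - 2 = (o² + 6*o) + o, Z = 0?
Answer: I*√185 ≈ 13.601*I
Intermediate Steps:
J(o) = 2 + o² + 7*o (J(o) = 2 + ((o² + 6*o) + o) = 2 + (o² + 7*o) = 2 + o² + 7*o)
O(U) = 1 (O(U) = (1 + 0)² = 1² = 1)
√(s(183) + O(J(14))) = √(-186 + 1) = √(-185) = I*√185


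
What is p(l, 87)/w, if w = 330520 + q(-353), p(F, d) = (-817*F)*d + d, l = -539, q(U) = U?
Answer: 38311668/330167 ≈ 116.04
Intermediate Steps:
p(F, d) = d - 817*F*d (p(F, d) = -817*F*d + d = d - 817*F*d)
w = 330167 (w = 330520 - 353 = 330167)
p(l, 87)/w = (87*(1 - 817*(-539)))/330167 = (87*(1 + 440363))*(1/330167) = (87*440364)*(1/330167) = 38311668*(1/330167) = 38311668/330167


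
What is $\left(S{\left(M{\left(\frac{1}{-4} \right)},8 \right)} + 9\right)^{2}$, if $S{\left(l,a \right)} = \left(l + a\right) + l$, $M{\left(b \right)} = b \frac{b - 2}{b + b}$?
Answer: $\frac{3481}{16} \approx 217.56$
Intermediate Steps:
$M{\left(b \right)} = -1 + \frac{b}{2}$ ($M{\left(b \right)} = b \frac{-2 + b}{2 b} = -1 + \frac{b}{2}$)
$S{\left(l,a \right)} = a + 2 l$ ($S{\left(l,a \right)} = \left(a + l\right) + l = a + 2 l$)
$\left(S{\left(M{\left(\frac{1}{-4} \right)},8 \right)} + 9\right)^{2} = \left(\left(8 + 2 \left(-1 + \frac{1}{2 \left(-4\right)}\right)\right) + 9\right)^{2} = \left(\left(8 + 2 \left(-1 + \frac{1}{2} \left(- \frac{1}{4}\right)\right)\right) + 9\right)^{2} = \left(\left(8 + 2 \left(-1 - \frac{1}{8}\right)\right) + 9\right)^{2} = \left(\left(8 + 2 \left(- \frac{9}{8}\right)\right) + 9\right)^{2} = \left(\left(8 - \frac{9}{4}\right) + 9\right)^{2} = \left(\frac{23}{4} + 9\right)^{2} = \left(\frac{59}{4}\right)^{2} = \frac{3481}{16}$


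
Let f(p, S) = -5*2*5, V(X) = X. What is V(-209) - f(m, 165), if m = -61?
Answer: -159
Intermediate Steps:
f(p, S) = -50 (f(p, S) = -10*5 = -50)
V(-209) - f(m, 165) = -209 - 1*(-50) = -209 + 50 = -159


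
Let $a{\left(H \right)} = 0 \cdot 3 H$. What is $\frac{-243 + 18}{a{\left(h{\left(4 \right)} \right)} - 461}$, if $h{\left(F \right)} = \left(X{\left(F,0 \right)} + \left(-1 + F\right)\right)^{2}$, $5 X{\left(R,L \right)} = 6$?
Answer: $\frac{225}{461} \approx 0.48807$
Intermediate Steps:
$X{\left(R,L \right)} = \frac{6}{5}$ ($X{\left(R,L \right)} = \frac{1}{5} \cdot 6 = \frac{6}{5}$)
$h{\left(F \right)} = \left(\frac{1}{5} + F\right)^{2}$ ($h{\left(F \right)} = \left(\frac{6}{5} + \left(-1 + F\right)\right)^{2} = \left(\frac{1}{5} + F\right)^{2}$)
$a{\left(H \right)} = 0$ ($a{\left(H \right)} = 0 H = 0$)
$\frac{-243 + 18}{a{\left(h{\left(4 \right)} \right)} - 461} = \frac{-243 + 18}{0 - 461} = - \frac{225}{-461} = \left(-225\right) \left(- \frac{1}{461}\right) = \frac{225}{461}$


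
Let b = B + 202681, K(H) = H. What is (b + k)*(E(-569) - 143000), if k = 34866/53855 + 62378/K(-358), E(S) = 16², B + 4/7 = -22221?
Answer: -248083871767827976/9640045 ≈ -2.5735e+10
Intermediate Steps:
B = -155551/7 (B = -4/7 - 22221 = -155551/7 ≈ -22222.)
E(S) = 256
k = -1673442581/9640045 (k = 34866/53855 + 62378/(-358) = 34866*(1/53855) + 62378*(-1/358) = 34866/53855 - 31189/179 = -1673442581/9640045 ≈ -173.59)
b = 1263216/7 (b = -155551/7 + 202681 = 1263216/7 ≈ 1.8046e+5)
(b + k)*(E(-569) - 143000) = (1263216/7 - 1673442581/9640045)*(256 - 143000) = (12165744986653/67480315)*(-142744) = -248083871767827976/9640045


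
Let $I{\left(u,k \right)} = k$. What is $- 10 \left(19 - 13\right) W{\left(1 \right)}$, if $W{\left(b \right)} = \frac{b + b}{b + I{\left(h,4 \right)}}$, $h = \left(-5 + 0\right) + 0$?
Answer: $-24$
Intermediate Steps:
$h = -5$ ($h = -5 + 0 = -5$)
$W{\left(b \right)} = \frac{2 b}{4 + b}$ ($W{\left(b \right)} = \frac{b + b}{b + 4} = \frac{2 b}{4 + b}$)
$- 10 \left(19 - 13\right) W{\left(1 \right)} = - 10 \left(19 - 13\right) 2 \cdot 1 \frac{1}{4 + 1} = \left(-10\right) 6 \cdot 2 \cdot 1 \cdot \frac{1}{5} = - 60 \cdot 2 \cdot 1 \cdot \frac{1}{5} = \left(-60\right) \frac{2}{5} = -24$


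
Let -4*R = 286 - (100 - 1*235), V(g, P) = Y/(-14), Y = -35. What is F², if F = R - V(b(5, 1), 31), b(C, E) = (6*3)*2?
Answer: 185761/16 ≈ 11610.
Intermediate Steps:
b(C, E) = 36 (b(C, E) = 18*2 = 36)
V(g, P) = 5/2 (V(g, P) = -35/(-14) = -35*(-1/14) = 5/2)
R = -421/4 (R = -(286 - (100 - 1*235))/4 = -(286 - (100 - 235))/4 = -(286 - 1*(-135))/4 = -(286 + 135)/4 = -¼*421 = -421/4 ≈ -105.25)
F = -431/4 (F = -421/4 - 1*5/2 = -421/4 - 5/2 = -431/4 ≈ -107.75)
F² = (-431/4)² = 185761/16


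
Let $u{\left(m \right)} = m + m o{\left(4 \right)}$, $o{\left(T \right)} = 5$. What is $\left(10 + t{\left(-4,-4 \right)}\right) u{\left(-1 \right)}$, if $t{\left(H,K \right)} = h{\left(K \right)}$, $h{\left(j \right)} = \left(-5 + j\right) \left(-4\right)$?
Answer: $-276$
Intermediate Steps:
$h{\left(j \right)} = 20 - 4 j$
$t{\left(H,K \right)} = 20 - 4 K$
$u{\left(m \right)} = 6 m$ ($u{\left(m \right)} = m + m 5 = m + 5 m = 6 m$)
$\left(10 + t{\left(-4,-4 \right)}\right) u{\left(-1 \right)} = \left(10 + \left(20 - -16\right)\right) 6 \left(-1\right) = \left(10 + \left(20 + 16\right)\right) \left(-6\right) = \left(10 + 36\right) \left(-6\right) = 46 \left(-6\right) = -276$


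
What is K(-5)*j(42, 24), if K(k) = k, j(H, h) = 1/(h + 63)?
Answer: -5/87 ≈ -0.057471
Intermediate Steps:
j(H, h) = 1/(63 + h)
K(-5)*j(42, 24) = -5/(63 + 24) = -5/87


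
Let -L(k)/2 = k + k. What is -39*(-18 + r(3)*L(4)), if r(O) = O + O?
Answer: 4446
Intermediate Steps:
L(k) = -4*k (L(k) = -2*(k + k) = -4*k)
r(O) = 2*O
-39*(-18 + r(3)*L(4)) = -39*(-18 + (2*3)*(-4*4)) = -39*(-18 + 6*(-16)) = -39*(-18 - 96) = -39*(-114) = 4446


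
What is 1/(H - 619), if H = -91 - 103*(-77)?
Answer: 1/7221 ≈ 0.00013848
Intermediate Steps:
H = 7840 (H = -91 + 7931 = 7840)
1/(H - 619) = 1/(7840 - 619) = 1/7221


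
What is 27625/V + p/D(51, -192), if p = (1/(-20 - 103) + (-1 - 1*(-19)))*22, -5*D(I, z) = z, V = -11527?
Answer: 1076812805/136110816 ≈ 7.9113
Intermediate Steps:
D(I, z) = -z/5
p = 48686/123 (p = (1/(-123) + (-1 + 19))*22 = (-1/123 + 18)*22 = (2213/123)*22 = 48686/123 ≈ 395.82)
27625/V + p/D(51, -192) = 27625/(-11527) + 48686/(123*((-⅕*(-192)))) = 27625*(-1/11527) + 48686/(123*(192/5)) = -27625/11527 + (48686/123)*(5/192) = -27625/11527 + 121715/11808 = 1076812805/136110816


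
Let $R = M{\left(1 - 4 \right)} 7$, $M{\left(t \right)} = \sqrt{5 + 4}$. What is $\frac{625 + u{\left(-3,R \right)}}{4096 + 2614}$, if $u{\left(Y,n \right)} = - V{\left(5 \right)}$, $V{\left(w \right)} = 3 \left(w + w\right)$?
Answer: $\frac{119}{1342} \approx 0.088674$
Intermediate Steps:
$M{\left(t \right)} = 3$ ($M{\left(t \right)} = \sqrt{9} = 3$)
$V{\left(w \right)} = 6 w$ ($V{\left(w \right)} = 3 \cdot 2 w = 6 w$)
$R = 21$ ($R = 3 \cdot 7 = 21$)
$u{\left(Y,n \right)} = -30$ ($u{\left(Y,n \right)} = - 6 \cdot 5 = \left(-1\right) 30 = -30$)
$\frac{625 + u{\left(-3,R \right)}}{4096 + 2614} = \frac{625 - 30}{4096 + 2614} = \frac{595}{6710} = 595 \cdot \frac{1}{6710} = \frac{119}{1342}$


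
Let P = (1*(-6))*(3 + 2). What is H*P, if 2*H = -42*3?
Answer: 1890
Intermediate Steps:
H = -63 (H = (-42*3)/2 = (-6*21)/2 = (½)*(-126) = -63)
P = -30 (P = -6*5 = -30)
H*P = -63*(-30) = 1890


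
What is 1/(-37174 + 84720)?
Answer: 1/47546 ≈ 2.1032e-5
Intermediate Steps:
1/(-37174 + 84720) = 1/47546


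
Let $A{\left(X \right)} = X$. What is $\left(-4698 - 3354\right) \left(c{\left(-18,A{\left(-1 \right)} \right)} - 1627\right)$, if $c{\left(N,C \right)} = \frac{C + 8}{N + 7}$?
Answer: $13105728$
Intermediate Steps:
$c{\left(N,C \right)} = \frac{8 + C}{7 + N}$
$\left(-4698 - 3354\right) \left(c{\left(-18,A{\left(-1 \right)} \right)} - 1627\right) = \left(-4698 - 3354\right) \left(\frac{8 - 1}{7 - 18} - 1627\right) = - 8052 \left(\frac{1}{-11} \cdot 7 - 1627\right) = - 8052 \left(\left(- \frac{1}{11}\right) 7 - 1627\right) = - 8052 \left(- \frac{7}{11} - 1627\right) = \left(-8052\right) \left(- \frac{17904}{11}\right) = 13105728$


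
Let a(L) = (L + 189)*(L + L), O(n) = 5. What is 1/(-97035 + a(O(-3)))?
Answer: -1/95095 ≈ -1.0516e-5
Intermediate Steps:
a(L) = 2*L*(189 + L) (a(L) = (189 + L)*(2*L) = 2*L*(189 + L))
1/(-97035 + a(O(-3))) = 1/(-97035 + 2*5*(189 + 5)) = 1/(-97035 + 2*5*194) = 1/(-97035 + 1940) = 1/(-95095) = -1/95095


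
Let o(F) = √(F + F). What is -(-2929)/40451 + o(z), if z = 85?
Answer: 2929/40451 + √170 ≈ 13.111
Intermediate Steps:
o(F) = √2*√F (o(F) = √(2*F) = √2*√F)
-(-2929)/40451 + o(z) = -(-2929)/40451 + √2*√85 = -(-2929)/40451 + √170 = -1*(-2929/40451) + √170 = 2929/40451 + √170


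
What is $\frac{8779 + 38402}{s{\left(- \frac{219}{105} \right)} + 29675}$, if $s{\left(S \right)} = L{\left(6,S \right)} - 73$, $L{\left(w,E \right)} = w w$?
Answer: $\frac{47181}{29638} \approx 1.5919$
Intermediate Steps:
$L{\left(w,E \right)} = w^{2}$
$s{\left(S \right)} = -37$ ($s{\left(S \right)} = 6^{2} - 73 = 36 - 73 = -37$)
$\frac{8779 + 38402}{s{\left(- \frac{219}{105} \right)} + 29675} = \frac{8779 + 38402}{-37 + 29675} = \frac{47181}{29638}$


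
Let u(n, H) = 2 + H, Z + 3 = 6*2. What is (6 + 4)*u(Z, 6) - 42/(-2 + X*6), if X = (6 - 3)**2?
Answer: 2059/26 ≈ 79.192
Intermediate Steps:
Z = 9 (Z = -3 + 6*2 = -3 + 12 = 9)
X = 9 (X = 3**2 = 9)
(6 + 4)*u(Z, 6) - 42/(-2 + X*6) = (6 + 4)*(2 + 6) - 42/(-2 + 9*6) = 10*8 - 42/(-2 + 54) = 80 - 42/52 = 80 + (1/52)*(-42) = 80 - 21/26 = 2059/26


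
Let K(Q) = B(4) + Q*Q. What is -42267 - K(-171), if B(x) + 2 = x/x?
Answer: -71507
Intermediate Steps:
B(x) = -1 (B(x) = -2 + x/x = -2 + 1 = -1)
K(Q) = -1 + Q² (K(Q) = -1 + Q*Q = -1 + Q²)
-42267 - K(-171) = -42267 - (-1 + (-171)²) = -42267 - (-1 + 29241) = -42267 - 1*29240 = -42267 - 29240 = -71507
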